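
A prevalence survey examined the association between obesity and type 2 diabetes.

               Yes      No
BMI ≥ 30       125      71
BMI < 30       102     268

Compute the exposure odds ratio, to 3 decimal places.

4.626

Cells: a = 125, b = 71, c = 102, d = 268.
OR = (a·d)/(b·c) = (125 × 268) / (71 × 102) = 33500 / 7242 = 4.62579
The odds of type 2 diabetes are about 4.63 times as high in the bmi ≥ 30 group.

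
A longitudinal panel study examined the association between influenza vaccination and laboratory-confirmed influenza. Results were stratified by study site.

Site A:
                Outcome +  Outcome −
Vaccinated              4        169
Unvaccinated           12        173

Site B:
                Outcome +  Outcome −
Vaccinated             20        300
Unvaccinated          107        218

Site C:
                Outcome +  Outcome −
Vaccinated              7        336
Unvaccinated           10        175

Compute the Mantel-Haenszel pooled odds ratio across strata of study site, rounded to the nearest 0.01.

OR_MH = Σ(aᵢdᵢ/nᵢ) / Σ(bᵢcᵢ/nᵢ), where nᵢ is the stratum total.
Stratum 1 (Site A): n = 358; a·d/n = 4·173/358 = 1.9330; b·c/n = 169·12/358 = 5.6648
Stratum 2 (Site B): n = 645; a·d/n = 20·218/645 = 6.7597; b·c/n = 300·107/645 = 49.7674
Stratum 3 (Site C): n = 528; a·d/n = 7·175/528 = 2.3201; b·c/n = 336·10/528 = 6.3636
OR_MH = (1.9330 + 6.7597 + 2.3201) / (5.6648 + 49.7674 + 6.3636) = 11.0127 / 61.7959 = 0.17821

0.18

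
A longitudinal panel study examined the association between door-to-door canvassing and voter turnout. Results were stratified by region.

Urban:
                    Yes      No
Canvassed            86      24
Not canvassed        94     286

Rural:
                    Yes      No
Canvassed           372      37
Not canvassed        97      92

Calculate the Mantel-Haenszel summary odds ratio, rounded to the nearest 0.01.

10.13

OR_MH = Σ(aᵢdᵢ/nᵢ) / Σ(bᵢcᵢ/nᵢ), where nᵢ is the stratum total.
Stratum 1 (Urban): n = 490; a·d/n = 86·286/490 = 50.1959; b·c/n = 24·94/490 = 4.6041
Stratum 2 (Rural): n = 598; a·d/n = 372·92/598 = 57.2308; b·c/n = 37·97/598 = 6.0017
OR_MH = (50.1959 + 57.2308) / (4.6041 + 6.0017) = 107.4267 / 10.6058 = 10.12909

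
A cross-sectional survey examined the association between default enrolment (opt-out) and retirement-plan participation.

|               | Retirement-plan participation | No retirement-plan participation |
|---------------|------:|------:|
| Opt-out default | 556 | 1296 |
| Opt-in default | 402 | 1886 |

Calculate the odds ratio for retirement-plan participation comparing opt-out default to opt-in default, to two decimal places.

Cells: a = 556, b = 1296, c = 402, d = 1886.
OR = (a·d)/(b·c) = (556 × 1886) / (1296 × 402) = 1048616 / 520992 = 2.01273
The odds of retirement-plan participation are about 2.01 times as high in the opt-out default group.

2.01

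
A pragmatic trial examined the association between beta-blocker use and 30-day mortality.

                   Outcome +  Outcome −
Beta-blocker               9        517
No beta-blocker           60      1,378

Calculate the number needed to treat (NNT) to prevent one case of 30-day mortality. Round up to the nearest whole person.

41

Risk in treated group = 9/526 = 0.01711; risk in control = 60/1438 = 0.04172.
Absolute risk reduction = 0.04172 − 0.01711 = 0.02461
NNT = 1 / ARR = 1 / 0.02461 = 40.627 → round up → 41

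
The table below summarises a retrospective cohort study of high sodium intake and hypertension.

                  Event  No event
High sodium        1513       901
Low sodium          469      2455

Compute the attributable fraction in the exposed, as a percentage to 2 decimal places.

74.41

Cells: a = 1513, b = 901, c = 469, d = 2455.
Risk in exposed = 1513/2414 = 0.62676; risk in unexposed = 469/2924 = 0.16040.
RR = 0.62676/0.16040 = 3.90756
AR% = (RR − 1)/RR × 100 = (3.90756 − 1)/3.90756 × 100 = 74.4086%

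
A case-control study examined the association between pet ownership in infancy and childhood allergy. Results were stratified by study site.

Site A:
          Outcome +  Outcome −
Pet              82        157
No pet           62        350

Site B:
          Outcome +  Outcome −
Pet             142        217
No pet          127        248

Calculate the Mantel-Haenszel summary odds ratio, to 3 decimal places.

1.754

OR_MH = Σ(aᵢdᵢ/nᵢ) / Σ(bᵢcᵢ/nᵢ), where nᵢ is the stratum total.
Stratum 1 (Site A): n = 651; a·d/n = 82·350/651 = 44.0860; b·c/n = 157·62/651 = 14.9524
Stratum 2 (Site B): n = 734; a·d/n = 142·248/734 = 47.9782; b·c/n = 217·127/734 = 37.5463
OR_MH = (44.0860 + 47.9782) / (14.9524 + 37.5463) = 92.0642 / 52.4987 = 1.75365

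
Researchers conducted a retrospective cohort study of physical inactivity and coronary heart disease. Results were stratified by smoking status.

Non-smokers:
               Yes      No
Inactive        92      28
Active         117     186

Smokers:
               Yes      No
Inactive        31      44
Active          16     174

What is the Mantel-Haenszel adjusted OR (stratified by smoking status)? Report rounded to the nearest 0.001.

5.846

OR_MH = Σ(aᵢdᵢ/nᵢ) / Σ(bᵢcᵢ/nᵢ), where nᵢ is the stratum total.
Stratum 1 (Non-smokers): n = 423; a·d/n = 92·186/423 = 40.4539; b·c/n = 28·117/423 = 7.7447
Stratum 2 (Smokers): n = 265; a·d/n = 31·174/265 = 20.3547; b·c/n = 44·16/265 = 2.6566
OR_MH = (40.4539 + 20.3547) / (7.7447 + 2.6566) = 60.8086 / 10.4013 = 5.84626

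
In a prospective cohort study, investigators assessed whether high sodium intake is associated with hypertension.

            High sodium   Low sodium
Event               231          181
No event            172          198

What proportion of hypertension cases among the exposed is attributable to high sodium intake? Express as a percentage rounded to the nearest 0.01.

16.68

Reading the table with exposure as columns: a = 231 (High sodium, case), b = 172 (High sodium, non-case), c = 181 (Low sodium, case), d = 198.
Risk in exposed = 231/403 = 0.57320; risk in unexposed = 181/379 = 0.47757.
RR = 0.57320/0.47757 = 1.20024
AR% = (RR − 1)/RR × 100 = (1.20024 − 1)/1.20024 × 100 = 16.6832%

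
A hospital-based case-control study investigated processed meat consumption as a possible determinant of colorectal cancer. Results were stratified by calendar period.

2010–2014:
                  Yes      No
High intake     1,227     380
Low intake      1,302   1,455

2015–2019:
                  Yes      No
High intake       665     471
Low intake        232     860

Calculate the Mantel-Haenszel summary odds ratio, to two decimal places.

OR_MH = Σ(aᵢdᵢ/nᵢ) / Σ(bᵢcᵢ/nᵢ), where nᵢ is the stratum total.
Stratum 1 (2010–2014): n = 4364; a·d/n = 1227·1455/4364 = 409.0937; b·c/n = 380·1302/4364 = 113.3731
Stratum 2 (2015–2019): n = 2228; a·d/n = 665·860/2228 = 256.6876; b·c/n = 471·232/2228 = 49.0449
OR_MH = (409.0937 + 256.6876) / (113.3731 + 49.0449) = 665.7813 / 162.4179 = 4.09919

4.10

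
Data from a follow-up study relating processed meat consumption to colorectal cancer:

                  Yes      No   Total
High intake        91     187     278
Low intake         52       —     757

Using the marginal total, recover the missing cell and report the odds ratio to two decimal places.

The missing cell is in the unexposed row: 757 − 52 = 705.
So a = 91, b = 187, c = 52, d = 705.
OR = (a·d)/(b·c) = (91 × 705) / (187 × 52) = 64155 / 9724 = 6.59759

6.60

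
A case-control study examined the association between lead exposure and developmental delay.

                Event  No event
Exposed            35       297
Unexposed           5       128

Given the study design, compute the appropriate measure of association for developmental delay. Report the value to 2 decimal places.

3.02

Cells: a = 35, b = 297, c = 5, d = 128.
This is a case-control study: participants were sampled on outcome status, so risks in the source population cannot be estimated directly — relative risk is not valid here. The odds ratio is the appropriate measure.
OR = (a·d)/(b·c) = (35 × 128) / (297 × 5) = 4480 / 1485 = 3.01684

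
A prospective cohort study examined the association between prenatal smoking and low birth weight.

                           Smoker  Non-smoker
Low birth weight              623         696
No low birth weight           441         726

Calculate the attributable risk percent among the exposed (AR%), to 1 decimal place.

Reading the table with exposure as columns: a = 623 (Smoker, case), b = 441 (Smoker, non-case), c = 696 (Non-smoker, case), d = 726.
Risk in exposed = 623/1064 = 0.58553; risk in unexposed = 696/1422 = 0.48945.
RR = 0.58553/0.48945 = 1.19629
AR% = (RR − 1)/RR × 100 = (1.19629 − 1)/1.19629 × 100 = 16.4083%

16.4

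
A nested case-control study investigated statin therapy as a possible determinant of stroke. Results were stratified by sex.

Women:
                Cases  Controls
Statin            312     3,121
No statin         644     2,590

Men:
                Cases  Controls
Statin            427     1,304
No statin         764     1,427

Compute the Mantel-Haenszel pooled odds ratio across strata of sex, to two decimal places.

0.50

OR_MH = Σ(aᵢdᵢ/nᵢ) / Σ(bᵢcᵢ/nᵢ), where nᵢ is the stratum total.
Stratum 1 (Women): n = 6667; a·d/n = 312·2590/6667 = 121.2059; b·c/n = 3121·644/6667 = 301.4735
Stratum 2 (Men): n = 3922; a·d/n = 427·1427/3922 = 155.3618; b·c/n = 1304·764/3922 = 254.0173
OR_MH = (121.2059 + 155.3618) / (301.4735 + 254.0173) = 276.5677 / 555.4909 = 0.49788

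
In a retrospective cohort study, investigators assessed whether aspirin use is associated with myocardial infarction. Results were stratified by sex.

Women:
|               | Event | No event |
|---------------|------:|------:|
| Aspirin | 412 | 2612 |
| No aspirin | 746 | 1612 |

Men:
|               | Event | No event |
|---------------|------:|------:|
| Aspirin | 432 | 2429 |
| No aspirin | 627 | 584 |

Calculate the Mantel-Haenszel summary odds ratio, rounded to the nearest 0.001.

0.252

OR_MH = Σ(aᵢdᵢ/nᵢ) / Σ(bᵢcᵢ/nᵢ), where nᵢ is the stratum total.
Stratum 1 (Women): n = 5382; a·d/n = 412·1612/5382 = 123.4010; b·c/n = 2612·746/5382 = 362.0498
Stratum 2 (Men): n = 4072; a·d/n = 432·584/4072 = 61.9568; b·c/n = 2429·627/4072 = 374.0135
OR_MH = (123.4010 + 61.9568) / (362.0498 + 374.0135) = 185.3577 / 736.0633 = 0.25182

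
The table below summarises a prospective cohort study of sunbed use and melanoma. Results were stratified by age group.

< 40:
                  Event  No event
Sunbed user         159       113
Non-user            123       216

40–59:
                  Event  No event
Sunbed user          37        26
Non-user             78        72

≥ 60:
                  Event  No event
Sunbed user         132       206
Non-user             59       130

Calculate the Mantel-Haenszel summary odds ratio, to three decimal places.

1.830

OR_MH = Σ(aᵢdᵢ/nᵢ) / Σ(bᵢcᵢ/nᵢ), where nᵢ is the stratum total.
Stratum 1 (< 40): n = 611; a·d/n = 159·216/611 = 56.2095; b·c/n = 113·123/611 = 22.7480
Stratum 2 (40–59): n = 213; a·d/n = 37·72/213 = 12.5070; b·c/n = 26·78/213 = 9.5211
Stratum 3 (≥ 60): n = 527; a·d/n = 132·130/527 = 32.5617; b·c/n = 206·59/527 = 23.0626
OR_MH = (56.2095 + 12.5070 + 32.5617) / (22.7480 + 9.5211 + 23.0626) = 101.2782 / 55.3317 = 1.83038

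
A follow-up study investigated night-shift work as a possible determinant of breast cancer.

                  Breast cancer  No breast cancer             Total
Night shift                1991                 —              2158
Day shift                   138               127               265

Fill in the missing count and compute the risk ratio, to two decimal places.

The missing cell is in the exposed row: 2158 − 1991 = 167.
So a = 1991, b = 167, c = 138, d = 127.
RR = [a/(a+b)] / [c/(c+d)] = (1991/2158) / (138/265) = 0.92261/0.52075 = 1.77169

1.77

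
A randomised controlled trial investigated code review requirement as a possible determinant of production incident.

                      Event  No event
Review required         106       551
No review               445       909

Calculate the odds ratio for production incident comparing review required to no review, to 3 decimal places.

Cells: a = 106, b = 551, c = 445, d = 909.
OR = (a·d)/(b·c) = (106 × 909) / (551 × 445) = 96354 / 245195 = 0.39297
Exposure is associated with lower odds of production incident (OR = 0.39 < 1).

0.393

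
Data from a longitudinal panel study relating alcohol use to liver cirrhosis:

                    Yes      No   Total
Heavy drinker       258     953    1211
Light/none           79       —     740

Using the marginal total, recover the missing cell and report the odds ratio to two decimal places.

2.27

The missing cell is in the unexposed row: 740 − 79 = 661.
So a = 258, b = 953, c = 79, d = 661.
OR = (a·d)/(b·c) = (258 × 661) / (953 × 79) = 170538 / 75287 = 2.26517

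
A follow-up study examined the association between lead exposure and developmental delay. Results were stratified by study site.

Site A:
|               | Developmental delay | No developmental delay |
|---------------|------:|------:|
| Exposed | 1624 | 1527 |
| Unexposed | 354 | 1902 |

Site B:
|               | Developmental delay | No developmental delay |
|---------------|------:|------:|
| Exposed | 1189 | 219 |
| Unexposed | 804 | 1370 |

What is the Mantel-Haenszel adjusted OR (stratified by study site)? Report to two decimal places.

OR_MH = Σ(aᵢdᵢ/nᵢ) / Σ(bᵢcᵢ/nᵢ), where nᵢ is the stratum total.
Stratum 1 (Site A): n = 5407; a·d/n = 1624·1902/5407 = 571.2684; b·c/n = 1527·354/5407 = 99.9737
Stratum 2 (Site B): n = 3582; a·d/n = 1189·1370/3582 = 454.7543; b·c/n = 219·804/3582 = 49.1558
OR_MH = (571.2684 + 454.7543) / (99.9737 + 49.1558) = 1026.0227 / 149.1295 = 6.88008

6.88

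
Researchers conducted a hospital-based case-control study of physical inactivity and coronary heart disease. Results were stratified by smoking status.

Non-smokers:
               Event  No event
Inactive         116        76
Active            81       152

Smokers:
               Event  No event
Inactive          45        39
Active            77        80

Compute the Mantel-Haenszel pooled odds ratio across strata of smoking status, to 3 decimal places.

OR_MH = Σ(aᵢdᵢ/nᵢ) / Σ(bᵢcᵢ/nᵢ), where nᵢ is the stratum total.
Stratum 1 (Non-smokers): n = 425; a·d/n = 116·152/425 = 41.4871; b·c/n = 76·81/425 = 14.4847
Stratum 2 (Smokers): n = 241; a·d/n = 45·80/241 = 14.9378; b·c/n = 39·77/241 = 12.4606
OR_MH = (41.4871 + 14.9378) / (14.4847 + 12.4606) = 56.4248 / 26.9453 = 2.09405

2.094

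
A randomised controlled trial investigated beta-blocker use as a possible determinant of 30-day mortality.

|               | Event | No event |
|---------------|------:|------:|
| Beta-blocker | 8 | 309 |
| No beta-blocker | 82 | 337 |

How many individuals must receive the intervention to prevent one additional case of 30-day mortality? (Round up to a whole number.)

6

Risk in treated group = 8/317 = 0.02524; risk in control = 82/419 = 0.19570.
Absolute risk reduction = 0.19570 − 0.02524 = 0.17047
NNT = 1 / ARR = 1 / 0.17047 = 5.866 → round up → 6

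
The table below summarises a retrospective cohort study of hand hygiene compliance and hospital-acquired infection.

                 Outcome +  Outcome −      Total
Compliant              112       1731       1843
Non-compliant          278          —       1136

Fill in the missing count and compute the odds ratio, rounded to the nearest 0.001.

The missing cell is in the unexposed row: 1136 − 278 = 858.
So a = 112, b = 1731, c = 278, d = 858.
OR = (a·d)/(b·c) = (112 × 858) / (1731 × 278) = 96096 / 481218 = 0.19969

0.200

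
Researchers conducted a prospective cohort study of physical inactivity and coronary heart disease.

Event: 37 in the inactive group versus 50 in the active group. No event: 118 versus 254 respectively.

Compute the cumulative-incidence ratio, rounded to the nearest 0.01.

1.45

From the description: a = 37, b = 118, c = 50, d = 254.
Risk in exposed = 37/155 = 0.23871; risk in unexposed = 50/304 = 0.16447.
RR = 0.23871 / 0.16447 = 1.45135
The risk among the exposed is 1.45 times that among the unexposed.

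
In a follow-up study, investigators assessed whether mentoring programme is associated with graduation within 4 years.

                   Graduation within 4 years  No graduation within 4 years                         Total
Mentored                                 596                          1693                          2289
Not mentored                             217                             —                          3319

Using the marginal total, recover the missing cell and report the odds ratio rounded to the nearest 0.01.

The missing cell is in the unexposed row: 3319 − 217 = 3102.
So a = 596, b = 1693, c = 217, d = 3102.
OR = (a·d)/(b·c) = (596 × 3102) / (1693 × 217) = 1848792 / 367381 = 5.03236

5.03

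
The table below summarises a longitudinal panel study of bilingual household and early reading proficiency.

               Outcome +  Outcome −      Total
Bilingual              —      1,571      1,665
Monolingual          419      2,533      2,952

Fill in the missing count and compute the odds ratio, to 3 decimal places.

0.362

The missing cell is in the exposed row: 1665 − 1571 = 94.
So a = 94, b = 1571, c = 419, d = 2533.
OR = (a·d)/(b·c) = (94 × 2533) / (1571 × 419) = 238102 / 658249 = 0.36172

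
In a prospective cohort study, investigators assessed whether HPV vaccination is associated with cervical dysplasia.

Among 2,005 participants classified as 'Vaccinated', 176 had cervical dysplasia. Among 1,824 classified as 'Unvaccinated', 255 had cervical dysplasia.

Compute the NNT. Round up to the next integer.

Risk in treated group = 176/2005 = 0.08778; risk in control = 255/1824 = 0.13980.
Absolute risk reduction = 0.13980 − 0.08778 = 0.05202
NNT = 1 / ARR = 1 / 0.05202 = 19.223 → round up → 20

20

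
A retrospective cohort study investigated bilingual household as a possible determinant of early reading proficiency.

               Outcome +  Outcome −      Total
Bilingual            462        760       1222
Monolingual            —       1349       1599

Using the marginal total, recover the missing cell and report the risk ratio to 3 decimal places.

2.418

The missing cell is in the unexposed row: 1599 − 1349 = 250.
So a = 462, b = 760, c = 250, d = 1349.
RR = [a/(a+b)] / [c/(c+d)] = (462/1222) / (250/1599) = 0.37807/0.15635 = 2.41813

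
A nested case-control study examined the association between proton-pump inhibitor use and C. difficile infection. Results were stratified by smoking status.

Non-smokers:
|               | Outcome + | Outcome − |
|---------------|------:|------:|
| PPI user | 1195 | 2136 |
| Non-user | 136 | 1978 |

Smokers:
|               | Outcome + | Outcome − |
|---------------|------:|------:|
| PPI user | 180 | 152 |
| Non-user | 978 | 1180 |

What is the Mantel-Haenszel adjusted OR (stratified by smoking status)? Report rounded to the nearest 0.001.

OR_MH = Σ(aᵢdᵢ/nᵢ) / Σ(bᵢcᵢ/nᵢ), where nᵢ is the stratum total.
Stratum 1 (Non-smokers): n = 5445; a·d/n = 1195·1978/5445 = 434.1065; b·c/n = 2136·136/5445 = 53.3510
Stratum 2 (Smokers): n = 2490; a·d/n = 180·1180/2490 = 85.3012; b·c/n = 152·978/2490 = 59.7012
OR_MH = (434.1065 + 85.3012) / (53.3510 + 59.7012) = 519.4077 / 113.0522 = 4.59441

4.594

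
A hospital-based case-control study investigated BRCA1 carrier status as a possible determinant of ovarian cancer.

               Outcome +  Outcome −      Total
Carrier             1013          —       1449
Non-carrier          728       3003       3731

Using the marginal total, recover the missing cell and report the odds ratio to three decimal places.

9.584

The missing cell is in the exposed row: 1449 − 1013 = 436.
So a = 1013, b = 436, c = 728, d = 3003.
OR = (a·d)/(b·c) = (1013 × 3003) / (436 × 728) = 3042039 / 317408 = 9.58400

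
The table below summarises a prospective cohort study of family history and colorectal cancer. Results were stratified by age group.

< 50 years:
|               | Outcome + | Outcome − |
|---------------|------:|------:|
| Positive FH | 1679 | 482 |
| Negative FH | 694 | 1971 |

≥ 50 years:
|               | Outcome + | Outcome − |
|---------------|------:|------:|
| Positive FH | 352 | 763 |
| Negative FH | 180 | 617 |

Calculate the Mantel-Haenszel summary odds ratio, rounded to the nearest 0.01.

5.66

OR_MH = Σ(aᵢdᵢ/nᵢ) / Σ(bᵢcᵢ/nᵢ), where nᵢ is the stratum total.
Stratum 1 (< 50 years): n = 4826; a·d/n = 1679·1971/4826 = 685.7250; b·c/n = 482·694/4826 = 69.3137
Stratum 2 (≥ 50 years): n = 1912; a·d/n = 352·617/1912 = 113.5900; b·c/n = 763·180/1912 = 71.8305
OR_MH = (685.7250 + 113.5900) / (69.3137 + 71.8305) = 799.3150 / 141.1443 = 5.66311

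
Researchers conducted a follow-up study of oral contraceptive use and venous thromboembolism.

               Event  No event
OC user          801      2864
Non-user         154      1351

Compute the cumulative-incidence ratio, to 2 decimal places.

Cells: a = 801, b = 2864, c = 154, d = 1351.
Risk in exposed = 801/3665 = 0.21855; risk in unexposed = 154/1505 = 0.10233.
RR = 0.21855 / 0.10233 = 2.13587
The risk among the exposed is 2.14 times that among the unexposed.

2.14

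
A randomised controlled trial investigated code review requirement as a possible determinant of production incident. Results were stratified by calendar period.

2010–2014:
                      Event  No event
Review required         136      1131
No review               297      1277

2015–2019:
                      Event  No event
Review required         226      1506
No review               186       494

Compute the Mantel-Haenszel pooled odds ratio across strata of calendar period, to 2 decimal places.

0.46

OR_MH = Σ(aᵢdᵢ/nᵢ) / Σ(bᵢcᵢ/nᵢ), where nᵢ is the stratum total.
Stratum 1 (2010–2014): n = 2841; a·d/n = 136·1277/2841 = 61.1306; b·c/n = 1131·297/2841 = 118.2355
Stratum 2 (2015–2019): n = 2412; a·d/n = 226·494/2412 = 46.2869; b·c/n = 1506·186/2412 = 116.1343
OR_MH = (61.1306 + 46.2869) / (118.2355 + 116.1343) = 107.4175 / 234.3698 = 0.45832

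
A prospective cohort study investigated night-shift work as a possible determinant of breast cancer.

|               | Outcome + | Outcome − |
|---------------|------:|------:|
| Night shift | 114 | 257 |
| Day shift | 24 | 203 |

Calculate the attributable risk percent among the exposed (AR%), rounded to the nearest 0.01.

Cells: a = 114, b = 257, c = 24, d = 203.
Risk in exposed = 114/371 = 0.30728; risk in unexposed = 24/227 = 0.10573.
RR = 0.30728/0.10573 = 2.90633
AR% = (RR − 1)/RR × 100 = (2.90633 − 1)/2.90633 × 100 = 65.5924%

65.59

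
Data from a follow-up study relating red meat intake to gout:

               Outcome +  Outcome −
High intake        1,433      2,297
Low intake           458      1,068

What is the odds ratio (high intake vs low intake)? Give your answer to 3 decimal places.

1.455

Cells: a = 1433, b = 2297, c = 458, d = 1068.
OR = (a·d)/(b·c) = (1433 × 1068) / (2297 × 458) = 1530444 / 1052026 = 1.45476
The odds of gout are about 1.45 times as high in the high intake group.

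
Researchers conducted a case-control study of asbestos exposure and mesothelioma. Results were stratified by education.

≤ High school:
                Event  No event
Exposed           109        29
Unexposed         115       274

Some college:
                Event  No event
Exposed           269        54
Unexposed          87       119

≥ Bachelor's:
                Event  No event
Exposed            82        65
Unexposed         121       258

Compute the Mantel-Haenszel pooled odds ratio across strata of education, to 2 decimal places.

OR_MH = Σ(aᵢdᵢ/nᵢ) / Σ(bᵢcᵢ/nᵢ), where nᵢ is the stratum total.
Stratum 1 (≤ High school): n = 527; a·d/n = 109·274/527 = 56.6717; b·c/n = 29·115/527 = 6.3283
Stratum 2 (Some college): n = 529; a·d/n = 269·119/529 = 60.5123; b·c/n = 54·87/529 = 8.8809
Stratum 3 (≥ Bachelor's): n = 526; a·d/n = 82·258/526 = 40.2205; b·c/n = 65·121/526 = 14.9525
OR_MH = (56.6717 + 60.5123 + 40.2205) / (6.3283 + 8.8809 + 14.9525) = 157.4045 / 30.1617 = 5.21870

5.22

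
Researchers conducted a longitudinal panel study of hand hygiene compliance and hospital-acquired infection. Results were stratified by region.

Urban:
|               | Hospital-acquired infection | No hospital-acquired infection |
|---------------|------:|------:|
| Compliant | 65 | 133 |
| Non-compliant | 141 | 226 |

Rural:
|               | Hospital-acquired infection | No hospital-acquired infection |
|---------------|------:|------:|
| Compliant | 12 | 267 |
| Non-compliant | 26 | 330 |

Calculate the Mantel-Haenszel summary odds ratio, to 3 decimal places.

OR_MH = Σ(aᵢdᵢ/nᵢ) / Σ(bᵢcᵢ/nᵢ), where nᵢ is the stratum total.
Stratum 1 (Urban): n = 565; a·d/n = 65·226/565 = 26.0000; b·c/n = 133·141/565 = 33.1912
Stratum 2 (Rural): n = 635; a·d/n = 12·330/635 = 6.2362; b·c/n = 267·26/635 = 10.9323
OR_MH = (26.0000 + 6.2362) / (33.1912 + 10.9323) = 32.2362 / 44.1234 = 0.73059

0.731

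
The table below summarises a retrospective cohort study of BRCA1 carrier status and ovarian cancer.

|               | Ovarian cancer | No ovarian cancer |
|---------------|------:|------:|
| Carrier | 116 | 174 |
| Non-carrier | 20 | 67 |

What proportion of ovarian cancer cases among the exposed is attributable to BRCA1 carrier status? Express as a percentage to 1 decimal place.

42.5

Cells: a = 116, b = 174, c = 20, d = 67.
Risk in exposed = 116/290 = 0.40000; risk in unexposed = 20/87 = 0.22989.
RR = 0.40000/0.22989 = 1.74000
AR% = (RR − 1)/RR × 100 = (1.74000 − 1)/1.74000 × 100 = 42.5287%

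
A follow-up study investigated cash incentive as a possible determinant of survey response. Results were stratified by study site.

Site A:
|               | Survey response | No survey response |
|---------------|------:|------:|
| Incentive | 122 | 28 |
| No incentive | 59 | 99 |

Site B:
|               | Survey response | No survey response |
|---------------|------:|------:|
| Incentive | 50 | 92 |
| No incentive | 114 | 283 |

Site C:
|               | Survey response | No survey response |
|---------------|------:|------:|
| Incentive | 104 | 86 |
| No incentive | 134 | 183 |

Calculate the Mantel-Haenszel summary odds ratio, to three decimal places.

2.166

OR_MH = Σ(aᵢdᵢ/nᵢ) / Σ(bᵢcᵢ/nᵢ), where nᵢ is the stratum total.
Stratum 1 (Site A): n = 308; a·d/n = 122·99/308 = 39.2143; b·c/n = 28·59/308 = 5.3636
Stratum 2 (Site B): n = 539; a·d/n = 50·283/539 = 26.2523; b·c/n = 92·114/539 = 19.4583
Stratum 3 (Site C): n = 507; a·d/n = 104·183/507 = 37.5385; b·c/n = 86·134/507 = 22.7298
OR_MH = (39.2143 + 26.2523 + 37.5385) / (5.3636 + 19.4583 + 22.7298) = 103.0051 / 47.5517 = 2.16617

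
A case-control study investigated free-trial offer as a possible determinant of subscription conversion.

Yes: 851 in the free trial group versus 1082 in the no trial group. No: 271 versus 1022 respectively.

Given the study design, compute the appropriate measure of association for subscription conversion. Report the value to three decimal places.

2.966

From the description: a = 851, b = 271, c = 1082, d = 1022.
This is a case-control study: participants were sampled on outcome status, so risks in the source population cannot be estimated directly — relative risk is not valid here. The odds ratio is the appropriate measure.
OR = (a·d)/(b·c) = (851 × 1022) / (271 × 1082) = 869722 / 293222 = 2.96609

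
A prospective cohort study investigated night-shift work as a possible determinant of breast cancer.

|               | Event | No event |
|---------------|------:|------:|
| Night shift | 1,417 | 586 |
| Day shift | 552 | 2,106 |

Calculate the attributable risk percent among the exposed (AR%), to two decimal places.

Cells: a = 1417, b = 586, c = 552, d = 2106.
Risk in exposed = 1417/2003 = 0.70744; risk in unexposed = 552/2658 = 0.20767.
RR = 0.70744/0.20767 = 3.40647
AR% = (RR − 1)/RR × 100 = (3.40647 − 1)/3.40647 × 100 = 70.6441%

70.64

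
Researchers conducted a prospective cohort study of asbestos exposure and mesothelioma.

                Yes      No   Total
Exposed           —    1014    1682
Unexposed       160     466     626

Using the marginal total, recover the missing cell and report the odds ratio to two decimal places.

The missing cell is in the exposed row: 1682 − 1014 = 668.
So a = 668, b = 1014, c = 160, d = 466.
OR = (a·d)/(b·c) = (668 × 466) / (1014 × 160) = 311288 / 162240 = 1.91869

1.92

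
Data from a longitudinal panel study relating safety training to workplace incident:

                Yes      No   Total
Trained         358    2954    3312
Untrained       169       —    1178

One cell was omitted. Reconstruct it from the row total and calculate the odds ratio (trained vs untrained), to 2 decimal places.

The missing cell is in the unexposed row: 1178 − 169 = 1009.
So a = 358, b = 2954, c = 169, d = 1009.
OR = (a·d)/(b·c) = (358 × 1009) / (2954 × 169) = 361222 / 499226 = 0.72356

0.72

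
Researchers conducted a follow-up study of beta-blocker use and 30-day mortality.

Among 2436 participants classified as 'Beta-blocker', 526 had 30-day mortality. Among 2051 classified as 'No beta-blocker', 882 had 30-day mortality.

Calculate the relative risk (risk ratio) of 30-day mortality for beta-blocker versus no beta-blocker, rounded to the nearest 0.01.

0.50

From the description: a = 526, b = 1910, c = 882, d = 1169.
Risk in exposed = 526/2436 = 0.21593; risk in unexposed = 882/2051 = 0.43003.
RR = 0.21593 / 0.43003 = 0.50212
The risk is 50% lower among the exposed than among the unexposed.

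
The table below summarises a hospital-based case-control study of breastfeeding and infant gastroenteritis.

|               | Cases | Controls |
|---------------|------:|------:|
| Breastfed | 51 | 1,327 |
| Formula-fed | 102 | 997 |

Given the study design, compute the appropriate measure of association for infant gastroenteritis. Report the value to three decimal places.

0.376

Cells: a = 51, b = 1327, c = 102, d = 997.
This is a hospital-based case-control study: participants were sampled on outcome status, so risks in the source population cannot be estimated directly — relative risk is not valid here. The odds ratio is the appropriate measure.
OR = (a·d)/(b·c) = (51 × 997) / (1327 × 102) = 50847 / 135354 = 0.37566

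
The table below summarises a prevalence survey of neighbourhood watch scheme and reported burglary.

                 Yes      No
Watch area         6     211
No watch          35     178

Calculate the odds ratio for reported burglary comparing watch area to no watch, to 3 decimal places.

Cells: a = 6, b = 211, c = 35, d = 178.
OR = (a·d)/(b·c) = (6 × 178) / (211 × 35) = 1068 / 7385 = 0.14462
Exposure is associated with lower odds of reported burglary (OR = 0.14 < 1).

0.145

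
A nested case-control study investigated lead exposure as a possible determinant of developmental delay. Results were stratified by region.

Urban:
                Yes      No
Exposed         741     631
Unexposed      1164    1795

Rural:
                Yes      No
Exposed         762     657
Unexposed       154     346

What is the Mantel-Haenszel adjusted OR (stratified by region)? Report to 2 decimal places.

OR_MH = Σ(aᵢdᵢ/nᵢ) / Σ(bᵢcᵢ/nᵢ), where nᵢ is the stratum total.
Stratum 1 (Urban): n = 4331; a·d/n = 741·1795/4331 = 307.1104; b·c/n = 631·1164/4331 = 169.5876
Stratum 2 (Rural): n = 1919; a·d/n = 762·346/1919 = 137.3903; b·c/n = 657·154/1919 = 52.7243
OR_MH = (307.1104 + 137.3903) / (169.5876 + 52.7243) = 444.5007 / 222.3120 = 1.99945

2.00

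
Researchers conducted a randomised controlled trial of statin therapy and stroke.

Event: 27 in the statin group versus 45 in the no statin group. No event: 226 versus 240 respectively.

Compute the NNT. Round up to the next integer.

20

Risk in treated group = 27/253 = 0.10672; risk in control = 45/285 = 0.15789.
Absolute risk reduction = 0.15789 − 0.10672 = 0.05118
NNT = 1 / ARR = 1 / 0.05118 = 19.541 → round up → 20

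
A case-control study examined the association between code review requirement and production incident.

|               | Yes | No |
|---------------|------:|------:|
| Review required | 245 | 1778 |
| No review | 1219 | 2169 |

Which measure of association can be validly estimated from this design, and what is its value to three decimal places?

Cells: a = 245, b = 1778, c = 1219, d = 2169.
This is a case-control study: participants were sampled on outcome status, so risks in the source population cannot be estimated directly — relative risk is not valid here. The odds ratio is the appropriate measure.
OR = (a·d)/(b·c) = (245 × 2169) / (1778 × 1219) = 531405 / 2167382 = 0.24518

0.245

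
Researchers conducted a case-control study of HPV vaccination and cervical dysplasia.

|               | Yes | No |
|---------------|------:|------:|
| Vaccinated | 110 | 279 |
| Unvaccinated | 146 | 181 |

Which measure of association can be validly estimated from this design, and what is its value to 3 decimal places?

0.489

Cells: a = 110, b = 279, c = 146, d = 181.
This is a case-control study: participants were sampled on outcome status, so risks in the source population cannot be estimated directly — relative risk is not valid here. The odds ratio is the appropriate measure.
OR = (a·d)/(b·c) = (110 × 181) / (279 × 146) = 19910 / 40734 = 0.48878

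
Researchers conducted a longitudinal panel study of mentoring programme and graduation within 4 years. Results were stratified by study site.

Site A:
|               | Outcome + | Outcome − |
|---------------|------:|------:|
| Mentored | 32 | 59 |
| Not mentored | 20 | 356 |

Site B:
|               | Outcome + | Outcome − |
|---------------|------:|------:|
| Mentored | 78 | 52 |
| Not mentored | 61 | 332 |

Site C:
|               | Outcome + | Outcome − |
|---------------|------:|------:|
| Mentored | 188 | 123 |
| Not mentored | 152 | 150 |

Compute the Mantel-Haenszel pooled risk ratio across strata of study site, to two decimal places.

1.84

RR_MH = Σ(aᵢ·n₀ᵢ/nᵢ) / Σ(cᵢ·n₁ᵢ/nᵢ), with n₁ᵢ = aᵢ+bᵢ (exposed), n₀ᵢ = cᵢ+dᵢ (unexposed), nᵢ = n₁ᵢ+n₀ᵢ.
Stratum 1 (Site A): n₁ = 91, n₀ = 376, n = 467; a·n₀/n = 32·376/467 = 25.7645; c·n₁/n = 20·91/467 = 3.8972
Stratum 2 (Site B): n₁ = 130, n₀ = 393, n = 523; a·n₀/n = 78·393/523 = 58.6119; c·n₁/n = 61·130/523 = 15.1625
Stratum 3 (Site C): n₁ = 311, n₀ = 302, n = 613; a·n₀/n = 188·302/613 = 92.6199; c·n₁/n = 152·311/613 = 77.1158
RR_MH = (25.7645 + 58.6119 + 92.6199) / (3.8972 + 15.1625 + 77.1158) = 176.9962 / 96.1756 = 1.84034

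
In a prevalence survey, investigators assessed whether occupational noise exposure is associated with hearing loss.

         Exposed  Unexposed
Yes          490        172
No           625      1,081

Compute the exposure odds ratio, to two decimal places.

4.93

Reading the table with exposure as columns: a = 490 (Exposed, case), b = 625 (Exposed, non-case), c = 172 (Unexposed, case), d = 1081.
OR = (a·d)/(b·c) = (490 × 1081) / (625 × 172) = 529690 / 107500 = 4.92735
The odds of hearing loss are about 4.93 times as high in the exposed group.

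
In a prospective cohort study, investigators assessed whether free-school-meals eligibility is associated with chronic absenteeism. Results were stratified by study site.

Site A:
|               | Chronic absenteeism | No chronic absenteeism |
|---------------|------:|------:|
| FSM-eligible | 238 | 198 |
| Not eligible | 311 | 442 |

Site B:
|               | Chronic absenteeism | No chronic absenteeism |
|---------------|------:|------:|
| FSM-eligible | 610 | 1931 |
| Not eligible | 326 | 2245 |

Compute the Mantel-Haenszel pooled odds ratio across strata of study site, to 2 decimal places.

2.04

OR_MH = Σ(aᵢdᵢ/nᵢ) / Σ(bᵢcᵢ/nᵢ), where nᵢ is the stratum total.
Stratum 1 (Site A): n = 1189; a·d/n = 238·442/1189 = 88.4743; b·c/n = 198·311/1189 = 51.7897
Stratum 2 (Site B): n = 5112; a·d/n = 610·2245/5112 = 267.8893; b·c/n = 1931·326/5112 = 123.1428
OR_MH = (88.4743 + 267.8893) / (51.7897 + 123.1428) = 356.3636 / 174.9325 = 2.03715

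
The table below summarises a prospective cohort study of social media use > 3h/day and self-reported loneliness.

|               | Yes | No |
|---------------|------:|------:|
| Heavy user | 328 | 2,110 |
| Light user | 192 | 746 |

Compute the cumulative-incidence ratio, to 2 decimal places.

0.66

Cells: a = 328, b = 2110, c = 192, d = 746.
Risk in exposed = 328/2438 = 0.13454; risk in unexposed = 192/938 = 0.20469.
RR = 0.13454 / 0.20469 = 0.65727
The risk is 34% lower among the exposed than among the unexposed.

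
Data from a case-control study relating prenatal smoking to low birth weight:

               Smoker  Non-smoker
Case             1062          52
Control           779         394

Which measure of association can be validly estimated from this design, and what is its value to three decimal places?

Reading the table with exposure as columns: a = 1062 (Smoker, case), b = 779 (Smoker, non-case), c = 52 (Non-smoker, case), d = 394.
This is a case-control study: participants were sampled on outcome status, so risks in the source population cannot be estimated directly — relative risk is not valid here. The odds ratio is the appropriate measure.
OR = (a·d)/(b·c) = (1062 × 394) / (779 × 52) = 418428 / 40508 = 10.32952

10.330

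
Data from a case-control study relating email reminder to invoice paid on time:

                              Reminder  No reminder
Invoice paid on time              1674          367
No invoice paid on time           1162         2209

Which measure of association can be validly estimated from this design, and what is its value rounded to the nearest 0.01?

Reading the table with exposure as columns: a = 1674 (Reminder, case), b = 1162 (Reminder, non-case), c = 367 (No reminder, case), d = 2209.
This is a case-control study: participants were sampled on outcome status, so risks in the source population cannot be estimated directly — relative risk is not valid here. The odds ratio is the appropriate measure.
OR = (a·d)/(b·c) = (1674 × 2209) / (1162 × 367) = 3697866 / 426454 = 8.67120

8.67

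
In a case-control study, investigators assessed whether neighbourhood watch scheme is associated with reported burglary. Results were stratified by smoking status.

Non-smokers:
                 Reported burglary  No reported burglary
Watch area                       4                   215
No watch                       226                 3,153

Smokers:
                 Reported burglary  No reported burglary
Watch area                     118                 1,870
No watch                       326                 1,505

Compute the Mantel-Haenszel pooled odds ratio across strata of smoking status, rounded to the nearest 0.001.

0.289

OR_MH = Σ(aᵢdᵢ/nᵢ) / Σ(bᵢcᵢ/nᵢ), where nᵢ is the stratum total.
Stratum 1 (Non-smokers): n = 3598; a·d/n = 4·3153/3598 = 3.5053; b·c/n = 215·226/3598 = 13.5047
Stratum 2 (Smokers): n = 3819; a·d/n = 118·1505/3819 = 46.5017; b·c/n = 1870·326/3819 = 159.6282
OR_MH = (3.5053 + 46.5017) / (13.5047 + 159.6282) = 50.0070 / 173.1329 = 0.28884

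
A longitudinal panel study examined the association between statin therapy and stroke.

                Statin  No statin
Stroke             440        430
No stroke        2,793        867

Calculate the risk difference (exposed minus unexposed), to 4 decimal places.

-0.1954

Reading the table with exposure as columns: a = 440 (Statin, case), b = 2793 (Statin, non-case), c = 430 (No statin, case), d = 867.
Risk in exposed = 440/3233 = 0.136097; risk in unexposed = 430/1297 = 0.331534.
Risk difference = 0.136097 − 0.331534 = -0.195438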